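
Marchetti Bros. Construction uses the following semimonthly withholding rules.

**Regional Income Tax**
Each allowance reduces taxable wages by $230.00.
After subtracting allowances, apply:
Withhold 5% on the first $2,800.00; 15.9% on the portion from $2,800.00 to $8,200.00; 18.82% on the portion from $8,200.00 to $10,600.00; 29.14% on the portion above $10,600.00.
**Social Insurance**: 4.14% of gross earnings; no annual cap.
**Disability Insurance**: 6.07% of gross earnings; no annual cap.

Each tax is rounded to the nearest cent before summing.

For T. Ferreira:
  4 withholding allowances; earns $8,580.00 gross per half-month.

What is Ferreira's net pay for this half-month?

Regional Income Tax: taxable = $8,580.00 − 4×$230.00 = $7,660.00
  $140.00 + 15.9% × ($7,660.00 − $2,800.00) = $140.00 + 15.9% × $4,860.00 = $912.74
Social Insurance: 4.14% × $8,580.00 = $355.21
Disability Insurance: 6.07% × $8,580.00 = $520.81
Total withheld: $912.74 + $355.21 + $520.81 = $1,788.76
Net pay: $8,580.00 − $1,788.76 = $6,791.24

$6,791.24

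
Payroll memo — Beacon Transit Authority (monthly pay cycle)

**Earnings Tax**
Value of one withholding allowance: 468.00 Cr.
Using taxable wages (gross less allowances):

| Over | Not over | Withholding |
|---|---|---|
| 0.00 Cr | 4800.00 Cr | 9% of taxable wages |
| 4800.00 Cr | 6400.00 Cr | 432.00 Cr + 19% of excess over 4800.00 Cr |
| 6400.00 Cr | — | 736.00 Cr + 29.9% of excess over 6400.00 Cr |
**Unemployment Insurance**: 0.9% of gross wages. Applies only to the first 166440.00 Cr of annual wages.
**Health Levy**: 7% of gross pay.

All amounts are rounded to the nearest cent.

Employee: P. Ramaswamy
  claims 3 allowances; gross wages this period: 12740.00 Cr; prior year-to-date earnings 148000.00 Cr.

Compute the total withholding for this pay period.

Earnings Tax: taxable = 12740.00 Cr − 3×468.00 Cr = 11336.00 Cr
  736.00 Cr + 29.9% × (11336.00 Cr − 6400.00 Cr) = 736.00 Cr + 29.9% × 4936.00 Cr = 2211.86 Cr
Unemployment Insurance: 0.9% × 12740.00 Cr = 114.66 Cr
Health Levy: 7% × 12740.00 Cr = 891.80 Cr
Total: 2211.86 Cr + 114.66 Cr + 891.80 Cr = 3218.32 Cr

3218.32 Cr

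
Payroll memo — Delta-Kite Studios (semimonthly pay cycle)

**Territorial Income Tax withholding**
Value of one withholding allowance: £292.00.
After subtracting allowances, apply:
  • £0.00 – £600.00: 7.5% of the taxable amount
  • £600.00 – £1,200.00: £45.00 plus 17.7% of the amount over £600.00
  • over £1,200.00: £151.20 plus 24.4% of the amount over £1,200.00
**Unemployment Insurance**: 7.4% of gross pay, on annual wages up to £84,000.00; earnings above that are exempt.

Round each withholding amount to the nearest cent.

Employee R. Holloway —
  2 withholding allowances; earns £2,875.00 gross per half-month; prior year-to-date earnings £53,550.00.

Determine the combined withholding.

Territorial Income Tax: taxable = £2,875.00 − 2×£292.00 = £2,291.00
  £151.20 + 24.4% × (£2,291.00 − £1,200.00) = £151.20 + 24.4% × £1,091.00 = £417.40
Unemployment Insurance: 7.4% × £2,875.00 = £212.75
Total: £417.40 + £212.75 = £630.15

£630.15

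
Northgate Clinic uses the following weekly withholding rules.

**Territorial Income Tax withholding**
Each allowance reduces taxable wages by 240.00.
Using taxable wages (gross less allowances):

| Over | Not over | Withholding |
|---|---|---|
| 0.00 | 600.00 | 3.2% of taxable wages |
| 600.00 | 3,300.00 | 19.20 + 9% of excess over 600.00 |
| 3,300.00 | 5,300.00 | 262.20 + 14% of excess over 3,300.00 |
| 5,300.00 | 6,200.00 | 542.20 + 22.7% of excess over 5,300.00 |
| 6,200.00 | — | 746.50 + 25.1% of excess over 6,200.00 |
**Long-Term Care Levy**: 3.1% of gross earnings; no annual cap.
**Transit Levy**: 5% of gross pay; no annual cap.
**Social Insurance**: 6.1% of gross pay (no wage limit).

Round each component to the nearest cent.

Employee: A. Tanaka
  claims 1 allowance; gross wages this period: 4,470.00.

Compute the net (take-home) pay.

Territorial Income Tax: taxable = 4,470.00 − 1×240.00 = 4,230.00
  262.20 + 14% × (4,230.00 − 3,300.00) = 262.20 + 14% × 930.00 = 392.40
Long-Term Care Levy: 3.1% × 4,470.00 = 138.57
Transit Levy: 5% × 4,470.00 = 223.50
Social Insurance: 6.1% × 4,470.00 = 272.67
Total withheld: 392.40 + 138.57 + 223.50 + 272.67 = 1,027.14
Net pay: 4,470.00 − 1,027.14 = 3,442.86

3,442.86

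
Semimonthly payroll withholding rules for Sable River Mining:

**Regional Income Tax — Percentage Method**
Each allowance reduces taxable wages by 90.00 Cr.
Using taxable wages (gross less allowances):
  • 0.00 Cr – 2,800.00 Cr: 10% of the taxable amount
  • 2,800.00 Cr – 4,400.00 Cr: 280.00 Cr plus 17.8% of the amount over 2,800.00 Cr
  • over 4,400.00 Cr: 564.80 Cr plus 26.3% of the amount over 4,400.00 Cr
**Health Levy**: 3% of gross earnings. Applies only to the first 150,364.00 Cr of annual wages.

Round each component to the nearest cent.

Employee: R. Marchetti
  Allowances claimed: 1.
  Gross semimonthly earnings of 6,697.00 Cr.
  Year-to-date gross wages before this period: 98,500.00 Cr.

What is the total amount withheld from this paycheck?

Regional Income Tax: taxable = 6,697.00 Cr − 1×90.00 Cr = 6,607.00 Cr
  564.80 Cr + 26.3% × (6,607.00 Cr − 4,400.00 Cr) = 564.80 Cr + 26.3% × 2,207.00 Cr = 1,145.24 Cr
Health Levy: 3% × 6,697.00 Cr = 200.91 Cr
Total: 1,145.24 Cr + 200.91 Cr = 1,346.15 Cr

1,346.15 Cr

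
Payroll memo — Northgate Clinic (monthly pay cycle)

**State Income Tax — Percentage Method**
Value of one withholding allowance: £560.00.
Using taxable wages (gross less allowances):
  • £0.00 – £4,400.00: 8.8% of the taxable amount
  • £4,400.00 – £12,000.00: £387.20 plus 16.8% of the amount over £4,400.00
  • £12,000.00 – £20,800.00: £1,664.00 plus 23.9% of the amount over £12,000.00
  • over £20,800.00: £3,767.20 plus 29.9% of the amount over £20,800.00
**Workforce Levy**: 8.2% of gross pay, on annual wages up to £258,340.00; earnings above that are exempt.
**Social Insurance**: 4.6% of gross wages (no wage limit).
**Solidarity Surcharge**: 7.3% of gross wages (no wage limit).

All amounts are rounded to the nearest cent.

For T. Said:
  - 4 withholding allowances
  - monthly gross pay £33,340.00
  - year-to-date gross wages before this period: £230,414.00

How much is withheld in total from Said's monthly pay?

£13,104.29

State Income Tax: taxable = £33,340.00 − 4×£560.00 = £31,100.00
  £3,767.20 + 29.9% × (£31,100.00 − £20,800.00) = £3,767.20 + 29.9% × £10,300.00 = £6,846.90
Workforce Levy: cap £258,340.00 − YTD £230,414.00 = £27,926.00 subject; 8.2% × £27,926.00 = £2,289.93
Social Insurance: 4.6% × £33,340.00 = £1,533.64
Solidarity Surcharge: 7.3% × £33,340.00 = £2,433.82
Total: £6,846.90 + £2,289.93 + £1,533.64 + £2,433.82 = £13,104.29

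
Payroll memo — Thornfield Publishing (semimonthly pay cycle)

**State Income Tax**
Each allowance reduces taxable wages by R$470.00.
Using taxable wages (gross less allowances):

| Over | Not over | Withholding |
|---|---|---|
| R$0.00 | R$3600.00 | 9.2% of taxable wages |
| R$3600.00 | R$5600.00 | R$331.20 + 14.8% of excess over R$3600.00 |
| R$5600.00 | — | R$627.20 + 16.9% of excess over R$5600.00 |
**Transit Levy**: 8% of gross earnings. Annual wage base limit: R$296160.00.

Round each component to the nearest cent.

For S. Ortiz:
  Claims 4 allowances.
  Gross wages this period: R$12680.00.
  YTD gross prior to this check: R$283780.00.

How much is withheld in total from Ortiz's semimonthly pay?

State Income Tax: taxable = R$12680.00 − 4×R$470.00 = R$10800.00
  R$627.20 + 16.9% × (R$10800.00 − R$5600.00) = R$627.20 + 16.9% × R$5200.00 = R$1506.00
Transit Levy: cap R$296160.00 − YTD R$283780.00 = R$12380.00 subject; 8% × R$12380.00 = R$990.40
Total: R$1506.00 + R$990.40 = R$2496.40

R$2496.40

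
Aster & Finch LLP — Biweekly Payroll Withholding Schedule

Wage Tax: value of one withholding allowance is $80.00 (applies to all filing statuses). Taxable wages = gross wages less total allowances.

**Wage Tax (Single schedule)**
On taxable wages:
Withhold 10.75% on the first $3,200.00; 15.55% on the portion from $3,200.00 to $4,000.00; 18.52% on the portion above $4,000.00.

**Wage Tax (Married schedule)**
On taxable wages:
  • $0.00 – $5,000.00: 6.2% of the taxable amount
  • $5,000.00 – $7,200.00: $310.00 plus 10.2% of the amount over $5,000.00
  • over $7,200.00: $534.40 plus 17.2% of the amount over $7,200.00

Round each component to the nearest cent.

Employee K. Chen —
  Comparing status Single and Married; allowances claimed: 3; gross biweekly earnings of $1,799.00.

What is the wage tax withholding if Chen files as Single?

$167.59

Wage Tax (Single): taxable = $1,799.00 − 3×$80.00 = $1,559.00
  10.75% × $1,559.00 = $167.59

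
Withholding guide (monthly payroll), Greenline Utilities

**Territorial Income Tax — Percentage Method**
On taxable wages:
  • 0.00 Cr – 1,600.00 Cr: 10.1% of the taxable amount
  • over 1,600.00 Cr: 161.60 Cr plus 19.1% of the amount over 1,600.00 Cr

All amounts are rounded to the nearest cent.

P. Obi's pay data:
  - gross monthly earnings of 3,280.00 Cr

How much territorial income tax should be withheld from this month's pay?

482.48 Cr

Territorial Income Tax: taxable = 3,280.00 Cr
  161.60 Cr + 19.1% × (3,280.00 Cr − 1,600.00 Cr) = 161.60 Cr + 19.1% × 1,680.00 Cr = 482.48 Cr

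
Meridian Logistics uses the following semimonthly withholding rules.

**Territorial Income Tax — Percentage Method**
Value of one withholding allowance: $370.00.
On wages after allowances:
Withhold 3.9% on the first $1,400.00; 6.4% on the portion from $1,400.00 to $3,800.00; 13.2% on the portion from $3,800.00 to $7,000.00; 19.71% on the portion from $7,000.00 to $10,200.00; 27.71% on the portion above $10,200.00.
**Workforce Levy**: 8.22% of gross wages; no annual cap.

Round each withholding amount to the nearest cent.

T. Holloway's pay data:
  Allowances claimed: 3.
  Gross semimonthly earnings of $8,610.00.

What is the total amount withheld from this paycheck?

Territorial Income Tax: taxable = $8,610.00 − 3×$370.00 = $7,500.00
  $630.60 + 19.71% × ($7,500.00 − $7,000.00) = $630.60 + 19.71% × $500.00 = $729.15
Workforce Levy: 8.22% × $8,610.00 = $707.74
Total: $729.15 + $707.74 = $1,436.89

$1,436.89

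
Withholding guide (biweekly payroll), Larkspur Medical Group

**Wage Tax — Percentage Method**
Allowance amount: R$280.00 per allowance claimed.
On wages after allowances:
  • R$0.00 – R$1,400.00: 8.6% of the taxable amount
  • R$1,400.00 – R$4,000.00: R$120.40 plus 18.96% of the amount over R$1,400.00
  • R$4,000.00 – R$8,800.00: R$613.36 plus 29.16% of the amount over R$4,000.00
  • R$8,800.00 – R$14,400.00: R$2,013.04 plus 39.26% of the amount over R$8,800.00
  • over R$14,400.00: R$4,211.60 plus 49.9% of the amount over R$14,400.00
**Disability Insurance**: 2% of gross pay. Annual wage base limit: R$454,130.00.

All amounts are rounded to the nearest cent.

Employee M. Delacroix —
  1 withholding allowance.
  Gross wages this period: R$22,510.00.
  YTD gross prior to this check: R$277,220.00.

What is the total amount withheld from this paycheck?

R$8,568.97

Wage Tax: taxable = R$22,510.00 − 1×R$280.00 = R$22,230.00
  R$4,211.60 + 49.9% × (R$22,230.00 − R$14,400.00) = R$4,211.60 + 49.9% × R$7,830.00 = R$8,118.77
Disability Insurance: 2% × R$22,510.00 = R$450.20
Total: R$8,118.77 + R$450.20 = R$8,568.97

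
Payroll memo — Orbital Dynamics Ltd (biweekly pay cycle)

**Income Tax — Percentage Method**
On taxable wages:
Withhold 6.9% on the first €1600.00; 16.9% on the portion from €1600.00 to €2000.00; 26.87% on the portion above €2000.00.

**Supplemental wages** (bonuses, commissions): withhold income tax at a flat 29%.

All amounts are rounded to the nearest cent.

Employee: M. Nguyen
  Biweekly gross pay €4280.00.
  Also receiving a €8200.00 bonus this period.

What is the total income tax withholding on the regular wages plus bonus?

€3168.64

Income Tax: taxable = €4280.00
  €178.00 + 26.87% × (€4280.00 − €2000.00) = €178.00 + 26.87% × €2280.00 = €790.64
Supplemental (29% flat on bonus): 29% × €8200.00 = €2378.00
Total income tax: €790.64 + €2378.00 = €3168.64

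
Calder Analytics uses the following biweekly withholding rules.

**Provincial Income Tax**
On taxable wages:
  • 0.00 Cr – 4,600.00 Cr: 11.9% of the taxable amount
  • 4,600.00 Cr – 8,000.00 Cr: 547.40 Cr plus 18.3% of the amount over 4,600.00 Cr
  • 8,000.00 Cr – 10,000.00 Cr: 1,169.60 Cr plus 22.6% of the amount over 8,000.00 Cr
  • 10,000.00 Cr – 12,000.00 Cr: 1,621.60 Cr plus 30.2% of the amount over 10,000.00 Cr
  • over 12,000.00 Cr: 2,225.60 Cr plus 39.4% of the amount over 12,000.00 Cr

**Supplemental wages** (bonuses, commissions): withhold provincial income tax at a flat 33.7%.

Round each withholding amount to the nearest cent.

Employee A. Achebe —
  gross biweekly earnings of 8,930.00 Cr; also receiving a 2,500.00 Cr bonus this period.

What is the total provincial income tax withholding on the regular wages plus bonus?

Provincial Income Tax: taxable = 8,930.00 Cr
  1,169.60 Cr + 22.6% × (8,930.00 Cr − 8,000.00 Cr) = 1,169.60 Cr + 22.6% × 930.00 Cr = 1,379.78 Cr
Supplemental (33.7% flat on bonus): 33.7% × 2,500.00 Cr = 842.50 Cr
Total provincial income tax: 1,379.78 Cr + 842.50 Cr = 2,222.28 Cr

2,222.28 Cr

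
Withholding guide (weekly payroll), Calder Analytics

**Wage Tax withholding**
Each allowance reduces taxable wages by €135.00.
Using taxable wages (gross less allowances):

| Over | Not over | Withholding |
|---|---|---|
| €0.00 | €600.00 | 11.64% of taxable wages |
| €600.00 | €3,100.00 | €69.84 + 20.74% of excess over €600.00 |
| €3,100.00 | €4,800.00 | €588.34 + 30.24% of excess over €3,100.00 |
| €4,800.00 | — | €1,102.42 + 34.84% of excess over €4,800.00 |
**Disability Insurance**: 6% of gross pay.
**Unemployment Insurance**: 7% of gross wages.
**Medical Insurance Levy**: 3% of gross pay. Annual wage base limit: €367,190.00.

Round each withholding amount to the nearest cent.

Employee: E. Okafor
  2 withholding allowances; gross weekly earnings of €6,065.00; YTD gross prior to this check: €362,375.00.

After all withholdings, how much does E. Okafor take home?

€3,683.02

Wage Tax: taxable = €6,065.00 − 2×€135.00 = €5,795.00
  €1,102.42 + 34.84% × (€5,795.00 − €4,800.00) = €1,102.42 + 34.84% × €995.00 = €1,449.08
Disability Insurance: 6% × €6,065.00 = €363.90
Unemployment Insurance: 7% × €6,065.00 = €424.55
Medical Insurance Levy: cap €367,190.00 − YTD €362,375.00 = €4,815.00 subject; 3% × €4,815.00 = €144.45
Total withheld: €1,449.08 + €363.90 + €424.55 + €144.45 = €2,381.98
Net pay: €6,065.00 − €2,381.98 = €3,683.02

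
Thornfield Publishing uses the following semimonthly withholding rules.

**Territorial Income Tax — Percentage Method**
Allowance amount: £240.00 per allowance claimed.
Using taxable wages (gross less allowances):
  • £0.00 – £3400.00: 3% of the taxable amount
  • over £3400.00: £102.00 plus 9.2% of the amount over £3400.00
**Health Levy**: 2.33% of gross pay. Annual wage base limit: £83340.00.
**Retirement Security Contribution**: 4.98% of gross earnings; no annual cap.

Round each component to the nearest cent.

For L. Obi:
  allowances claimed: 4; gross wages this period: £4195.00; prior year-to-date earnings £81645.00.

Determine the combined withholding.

£345.45

Territorial Income Tax: taxable = £4195.00 − 4×£240.00 = £3235.00
  3% × £3235.00 = £97.05
Health Levy: cap £83340.00 − YTD £81645.00 = £1695.00 subject; 2.33% × £1695.00 = £39.49
Retirement Security Contribution: 4.98% × £4195.00 = £208.91
Total: £97.05 + £39.49 + £208.91 = £345.45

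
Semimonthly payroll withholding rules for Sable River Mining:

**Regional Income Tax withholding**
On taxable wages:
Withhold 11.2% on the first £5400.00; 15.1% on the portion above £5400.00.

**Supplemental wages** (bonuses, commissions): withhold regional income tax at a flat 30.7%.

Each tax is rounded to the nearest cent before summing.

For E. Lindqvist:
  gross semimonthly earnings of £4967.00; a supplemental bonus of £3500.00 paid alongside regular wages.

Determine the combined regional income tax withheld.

Regional Income Tax: taxable = £4967.00
  11.2% × £4967.00 = £556.30
Supplemental (30.7% flat on bonus): 30.7% × £3500.00 = £1074.50
Total regional income tax: £556.30 + £1074.50 = £1630.80

£1630.80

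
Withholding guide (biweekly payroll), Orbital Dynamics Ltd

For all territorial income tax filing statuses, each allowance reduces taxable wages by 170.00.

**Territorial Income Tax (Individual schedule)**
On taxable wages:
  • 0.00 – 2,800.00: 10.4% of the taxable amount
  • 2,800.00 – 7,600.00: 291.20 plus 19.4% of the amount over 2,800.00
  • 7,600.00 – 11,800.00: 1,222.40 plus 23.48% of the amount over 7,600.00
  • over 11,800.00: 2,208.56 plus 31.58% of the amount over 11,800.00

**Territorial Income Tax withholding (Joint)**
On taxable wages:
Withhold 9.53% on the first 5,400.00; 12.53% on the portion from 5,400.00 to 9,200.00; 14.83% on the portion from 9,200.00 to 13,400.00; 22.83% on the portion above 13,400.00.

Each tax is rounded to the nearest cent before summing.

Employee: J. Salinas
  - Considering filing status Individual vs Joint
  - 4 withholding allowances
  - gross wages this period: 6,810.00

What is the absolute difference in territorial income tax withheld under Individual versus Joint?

Territorial Income Tax (Individual): taxable = 6,810.00 − 4×170.00 = 6,130.00
  291.20 + 19.4% × (6,130.00 − 2,800.00) = 291.20 + 19.4% × 3,330.00 = 937.22
Territorial Income Tax (Joint): taxable = 6,810.00 − 4×170.00 = 6,130.00
  514.62 + 12.53% × (6,130.00 − 5,400.00) = 514.62 + 12.53% × 730.00 = 606.09
Difference: |937.22 − 606.09| = 331.13 (higher under Individual)

331.13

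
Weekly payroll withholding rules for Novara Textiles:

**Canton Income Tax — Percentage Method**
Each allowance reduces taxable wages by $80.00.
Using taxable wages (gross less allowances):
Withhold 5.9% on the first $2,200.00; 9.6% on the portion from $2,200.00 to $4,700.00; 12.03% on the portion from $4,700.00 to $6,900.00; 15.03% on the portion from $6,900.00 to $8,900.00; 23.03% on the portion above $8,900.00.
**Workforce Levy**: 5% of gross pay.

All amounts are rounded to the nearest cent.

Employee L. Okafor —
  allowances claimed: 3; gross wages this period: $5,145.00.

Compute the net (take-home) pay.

$4,493.29

Canton Income Tax: taxable = $5,145.00 − 3×$80.00 = $4,905.00
  $369.80 + 12.03% × ($4,905.00 − $4,700.00) = $369.80 + 12.03% × $205.00 = $394.46
Workforce Levy: 5% × $5,145.00 = $257.25
Total withheld: $394.46 + $257.25 = $651.71
Net pay: $5,145.00 − $651.71 = $4,493.29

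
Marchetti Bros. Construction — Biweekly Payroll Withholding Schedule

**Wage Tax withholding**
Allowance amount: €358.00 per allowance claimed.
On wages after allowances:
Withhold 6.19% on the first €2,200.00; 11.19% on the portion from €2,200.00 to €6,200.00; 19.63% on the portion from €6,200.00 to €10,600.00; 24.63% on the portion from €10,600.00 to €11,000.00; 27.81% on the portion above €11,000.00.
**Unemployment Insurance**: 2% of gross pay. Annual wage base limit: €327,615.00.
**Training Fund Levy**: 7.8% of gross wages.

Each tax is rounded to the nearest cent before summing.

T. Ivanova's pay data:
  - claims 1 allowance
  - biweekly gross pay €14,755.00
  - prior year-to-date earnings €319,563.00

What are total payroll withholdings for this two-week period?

Wage Tax: taxable = €14,755.00 − 1×€358.00 = €14,397.00
  €1,546.02 + 27.81% × (€14,397.00 − €11,000.00) = €1,546.02 + 27.81% × €3,397.00 = €2,490.73
Unemployment Insurance: cap €327,615.00 − YTD €319,563.00 = €8,052.00 subject; 2% × €8,052.00 = €161.04
Training Fund Levy: 7.8% × €14,755.00 = €1,150.89
Total: €2,490.73 + €161.04 + €1,150.89 = €3,802.66

€3,802.66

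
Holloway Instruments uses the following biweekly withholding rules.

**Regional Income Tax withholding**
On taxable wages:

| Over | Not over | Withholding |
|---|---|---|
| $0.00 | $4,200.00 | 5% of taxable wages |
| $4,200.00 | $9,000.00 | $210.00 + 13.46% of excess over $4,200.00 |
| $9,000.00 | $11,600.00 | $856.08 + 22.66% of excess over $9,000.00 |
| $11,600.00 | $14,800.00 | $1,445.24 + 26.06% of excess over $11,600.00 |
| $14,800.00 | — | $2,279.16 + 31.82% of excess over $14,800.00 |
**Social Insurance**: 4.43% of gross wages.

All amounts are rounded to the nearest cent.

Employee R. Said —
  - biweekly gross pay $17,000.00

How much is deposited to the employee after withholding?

$13,267.70

Regional Income Tax: taxable = $17,000.00
  $2,279.16 + 31.82% × ($17,000.00 − $14,800.00) = $2,279.16 + 31.82% × $2,200.00 = $2,979.20
Social Insurance: 4.43% × $17,000.00 = $753.10
Total withheld: $2,979.20 + $753.10 = $3,732.30
Net pay: $17,000.00 − $3,732.30 = $13,267.70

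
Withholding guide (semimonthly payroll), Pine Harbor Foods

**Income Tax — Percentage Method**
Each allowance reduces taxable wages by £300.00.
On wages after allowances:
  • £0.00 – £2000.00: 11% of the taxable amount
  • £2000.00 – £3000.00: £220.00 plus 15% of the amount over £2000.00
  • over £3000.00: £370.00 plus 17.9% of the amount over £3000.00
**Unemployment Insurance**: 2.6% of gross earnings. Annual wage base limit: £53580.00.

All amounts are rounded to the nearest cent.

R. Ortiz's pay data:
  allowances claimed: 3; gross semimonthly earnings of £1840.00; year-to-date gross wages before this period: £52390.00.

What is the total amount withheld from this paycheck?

£134.34

Income Tax: taxable = £1840.00 − 3×£300.00 = £940.00
  11% × £940.00 = £103.40
Unemployment Insurance: cap £53580.00 − YTD £52390.00 = £1190.00 subject; 2.6% × £1190.00 = £30.94
Total: £103.40 + £30.94 = £134.34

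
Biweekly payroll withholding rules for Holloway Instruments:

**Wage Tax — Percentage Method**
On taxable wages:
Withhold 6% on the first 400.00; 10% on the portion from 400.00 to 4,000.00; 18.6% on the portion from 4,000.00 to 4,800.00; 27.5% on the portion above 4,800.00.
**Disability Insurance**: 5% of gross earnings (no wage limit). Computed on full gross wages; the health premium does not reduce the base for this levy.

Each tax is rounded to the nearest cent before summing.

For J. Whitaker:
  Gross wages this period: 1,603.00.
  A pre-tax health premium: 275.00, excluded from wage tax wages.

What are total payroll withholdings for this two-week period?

196.95

Wage Tax: taxable = 1,603.00 − 275.00 = 1,328.00
  24.00 + 10% × (1,328.00 − 400.00) = 24.00 + 10% × 928.00 = 116.80
Disability Insurance: 5% × 1,603.00 = 80.15
Total: 116.80 + 80.15 = 196.95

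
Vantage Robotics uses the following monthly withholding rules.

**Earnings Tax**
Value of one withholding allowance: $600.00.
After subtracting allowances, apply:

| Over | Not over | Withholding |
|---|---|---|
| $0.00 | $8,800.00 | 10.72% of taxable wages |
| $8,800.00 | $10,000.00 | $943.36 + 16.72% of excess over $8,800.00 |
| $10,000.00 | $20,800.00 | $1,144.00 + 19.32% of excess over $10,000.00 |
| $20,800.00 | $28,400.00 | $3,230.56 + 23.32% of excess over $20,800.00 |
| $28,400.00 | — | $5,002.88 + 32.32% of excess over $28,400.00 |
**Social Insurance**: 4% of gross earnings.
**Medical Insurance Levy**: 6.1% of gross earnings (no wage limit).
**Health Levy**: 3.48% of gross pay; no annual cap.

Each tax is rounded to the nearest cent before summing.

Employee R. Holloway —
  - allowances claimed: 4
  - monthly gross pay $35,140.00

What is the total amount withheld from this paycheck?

$11,177.58

Earnings Tax: taxable = $35,140.00 − 4×$600.00 = $32,740.00
  $5,002.88 + 32.32% × ($32,740.00 − $28,400.00) = $5,002.88 + 32.32% × $4,340.00 = $6,405.57
Social Insurance: 4% × $35,140.00 = $1,405.60
Medical Insurance Levy: 6.1% × $35,140.00 = $2,143.54
Health Levy: 3.48% × $35,140.00 = $1,222.87
Total: $6,405.57 + $1,405.60 + $2,143.54 + $1,222.87 = $11,177.58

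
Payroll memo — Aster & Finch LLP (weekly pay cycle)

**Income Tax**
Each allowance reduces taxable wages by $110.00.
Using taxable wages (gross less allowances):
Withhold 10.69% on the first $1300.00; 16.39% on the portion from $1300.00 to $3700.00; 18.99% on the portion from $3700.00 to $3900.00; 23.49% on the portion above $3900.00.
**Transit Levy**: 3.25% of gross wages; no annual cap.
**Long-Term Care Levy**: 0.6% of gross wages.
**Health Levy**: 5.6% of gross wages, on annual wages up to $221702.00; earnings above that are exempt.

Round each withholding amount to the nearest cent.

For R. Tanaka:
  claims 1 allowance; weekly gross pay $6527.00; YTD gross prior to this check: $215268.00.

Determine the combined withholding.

Income Tax: taxable = $6527.00 − 1×$110.00 = $6417.00
  $570.31 + 23.49% × ($6417.00 − $3900.00) = $570.31 + 23.49% × $2517.00 = $1161.55
Transit Levy: 3.25% × $6527.00 = $212.13
Long-Term Care Levy: 0.6% × $6527.00 = $39.16
Health Levy: cap $221702.00 − YTD $215268.00 = $6434.00 subject; 5.6% × $6434.00 = $360.30
Total: $1161.55 + $212.13 + $39.16 + $360.30 = $1773.14

$1773.14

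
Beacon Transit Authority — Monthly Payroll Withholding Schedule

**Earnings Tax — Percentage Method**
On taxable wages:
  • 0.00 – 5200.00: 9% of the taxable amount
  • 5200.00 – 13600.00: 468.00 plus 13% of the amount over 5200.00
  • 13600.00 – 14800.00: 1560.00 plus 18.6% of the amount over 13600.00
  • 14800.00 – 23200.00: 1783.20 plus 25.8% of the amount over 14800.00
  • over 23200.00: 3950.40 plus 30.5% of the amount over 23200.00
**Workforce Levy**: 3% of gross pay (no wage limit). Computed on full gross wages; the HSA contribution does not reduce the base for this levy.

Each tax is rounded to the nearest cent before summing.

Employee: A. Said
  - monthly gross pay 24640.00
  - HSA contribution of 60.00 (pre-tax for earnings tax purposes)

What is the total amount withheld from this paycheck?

5110.50

Earnings Tax: taxable = 24640.00 − 60.00 = 24580.00
  3950.40 + 30.5% × (24580.00 − 23200.00) = 3950.40 + 30.5% × 1380.00 = 4371.30
Workforce Levy: 3% × 24640.00 = 739.20
Total: 4371.30 + 739.20 = 5110.50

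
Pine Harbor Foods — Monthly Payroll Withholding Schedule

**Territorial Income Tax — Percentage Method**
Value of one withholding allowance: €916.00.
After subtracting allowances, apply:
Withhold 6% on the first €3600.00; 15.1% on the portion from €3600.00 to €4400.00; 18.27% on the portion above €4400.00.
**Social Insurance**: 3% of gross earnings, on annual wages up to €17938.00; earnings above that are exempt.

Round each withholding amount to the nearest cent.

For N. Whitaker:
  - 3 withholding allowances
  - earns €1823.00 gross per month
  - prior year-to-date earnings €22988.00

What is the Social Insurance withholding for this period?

€0.00

Social Insurance: YTD €22988.00 ≥ cap €17938.00 → €0.00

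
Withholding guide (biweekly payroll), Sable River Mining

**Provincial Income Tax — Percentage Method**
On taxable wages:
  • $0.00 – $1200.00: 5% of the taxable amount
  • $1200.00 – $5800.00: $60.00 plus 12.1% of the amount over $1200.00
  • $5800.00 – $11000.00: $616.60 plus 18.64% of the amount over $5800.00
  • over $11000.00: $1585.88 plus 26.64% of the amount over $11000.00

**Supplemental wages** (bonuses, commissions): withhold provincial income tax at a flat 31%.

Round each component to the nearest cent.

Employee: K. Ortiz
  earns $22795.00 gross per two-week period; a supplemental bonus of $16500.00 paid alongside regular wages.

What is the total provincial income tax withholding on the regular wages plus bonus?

$9843.07

Provincial Income Tax: taxable = $22795.00
  $1585.88 + 26.64% × ($22795.00 − $11000.00) = $1585.88 + 26.64% × $11795.00 = $4728.07
Supplemental (31% flat on bonus): 31% × $16500.00 = $5115.00
Total provincial income tax: $4728.07 + $5115.00 = $9843.07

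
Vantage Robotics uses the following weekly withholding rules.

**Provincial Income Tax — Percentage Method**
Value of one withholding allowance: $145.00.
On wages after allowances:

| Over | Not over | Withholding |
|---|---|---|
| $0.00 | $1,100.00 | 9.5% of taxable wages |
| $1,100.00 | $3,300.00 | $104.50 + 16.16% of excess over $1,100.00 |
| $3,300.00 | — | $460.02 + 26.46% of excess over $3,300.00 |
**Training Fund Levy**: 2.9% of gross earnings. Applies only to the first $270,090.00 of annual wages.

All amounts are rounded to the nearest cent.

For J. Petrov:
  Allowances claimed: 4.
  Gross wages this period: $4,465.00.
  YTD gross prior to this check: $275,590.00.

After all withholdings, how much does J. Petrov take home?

$3,850.19

Provincial Income Tax: taxable = $4,465.00 − 4×$145.00 = $3,885.00
  $460.02 + 26.46% × ($3,885.00 − $3,300.00) = $460.02 + 26.46% × $585.00 = $614.81
Training Fund Levy: YTD $275,590.00 ≥ cap $270,090.00 → $0.00
Total withheld: $614.81 + $0.00 = $614.81
Net pay: $4,465.00 − $614.81 = $3,850.19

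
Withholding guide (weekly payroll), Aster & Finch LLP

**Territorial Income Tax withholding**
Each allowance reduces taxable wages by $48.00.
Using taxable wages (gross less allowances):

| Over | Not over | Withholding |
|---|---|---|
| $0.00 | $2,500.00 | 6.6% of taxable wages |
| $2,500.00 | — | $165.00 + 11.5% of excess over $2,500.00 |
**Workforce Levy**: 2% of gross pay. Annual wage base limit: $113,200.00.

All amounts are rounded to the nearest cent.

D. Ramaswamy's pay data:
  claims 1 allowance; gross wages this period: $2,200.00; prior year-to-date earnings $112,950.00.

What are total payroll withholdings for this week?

$147.03

Territorial Income Tax: taxable = $2,200.00 − 1×$48.00 = $2,152.00
  6.6% × $2,152.00 = $142.03
Workforce Levy: cap $113,200.00 − YTD $112,950.00 = $250.00 subject; 2% × $250.00 = $5.00
Total: $142.03 + $5.00 = $147.03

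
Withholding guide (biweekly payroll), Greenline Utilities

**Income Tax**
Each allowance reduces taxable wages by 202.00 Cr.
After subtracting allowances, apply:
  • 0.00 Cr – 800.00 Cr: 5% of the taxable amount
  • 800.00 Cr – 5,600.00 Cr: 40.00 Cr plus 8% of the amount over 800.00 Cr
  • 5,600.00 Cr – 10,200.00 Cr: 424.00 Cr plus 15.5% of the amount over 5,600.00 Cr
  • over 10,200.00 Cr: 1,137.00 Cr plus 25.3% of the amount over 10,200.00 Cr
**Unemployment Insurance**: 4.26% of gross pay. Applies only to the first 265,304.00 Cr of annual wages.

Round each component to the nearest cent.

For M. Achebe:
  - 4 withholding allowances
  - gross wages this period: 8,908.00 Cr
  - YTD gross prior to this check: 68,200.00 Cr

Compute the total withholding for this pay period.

Income Tax: taxable = 8,908.00 Cr − 4×202.00 Cr = 8,100.00 Cr
  424.00 Cr + 15.5% × (8,100.00 Cr − 5,600.00 Cr) = 424.00 Cr + 15.5% × 2,500.00 Cr = 811.50 Cr
Unemployment Insurance: 4.26% × 8,908.00 Cr = 379.48 Cr
Total: 811.50 Cr + 379.48 Cr = 1,190.98 Cr

1,190.98 Cr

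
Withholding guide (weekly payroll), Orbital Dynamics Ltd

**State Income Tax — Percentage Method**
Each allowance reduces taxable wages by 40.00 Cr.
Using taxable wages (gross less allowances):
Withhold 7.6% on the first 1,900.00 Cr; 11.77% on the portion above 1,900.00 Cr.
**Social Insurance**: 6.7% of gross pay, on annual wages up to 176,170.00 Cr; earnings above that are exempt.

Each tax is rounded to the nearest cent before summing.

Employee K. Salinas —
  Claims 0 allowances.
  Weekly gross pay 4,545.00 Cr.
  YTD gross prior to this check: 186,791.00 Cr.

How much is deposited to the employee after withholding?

State Income Tax: taxable = 4,545.00 Cr
  144.40 Cr + 11.77% × (4,545.00 Cr − 1,900.00 Cr) = 144.40 Cr + 11.77% × 2,645.00 Cr = 455.72 Cr
Social Insurance: YTD 186,791.00 Cr ≥ cap 176,170.00 Cr → 0.00 Cr
Total withheld: 455.72 Cr + 0.00 Cr = 455.72 Cr
Net pay: 4,545.00 Cr − 455.72 Cr = 4,089.28 Cr

4,089.28 Cr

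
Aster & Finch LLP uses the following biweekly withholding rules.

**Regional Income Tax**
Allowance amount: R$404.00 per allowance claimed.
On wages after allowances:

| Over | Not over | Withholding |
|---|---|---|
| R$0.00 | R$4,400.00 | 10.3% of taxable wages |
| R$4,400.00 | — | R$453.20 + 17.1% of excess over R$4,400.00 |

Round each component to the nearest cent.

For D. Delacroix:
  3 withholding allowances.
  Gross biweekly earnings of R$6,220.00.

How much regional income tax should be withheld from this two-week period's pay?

Regional Income Tax: taxable = R$6,220.00 − 3×R$404.00 = R$5,008.00
  R$453.20 + 17.1% × (R$5,008.00 − R$4,400.00) = R$453.20 + 17.1% × R$608.00 = R$557.17

R$557.17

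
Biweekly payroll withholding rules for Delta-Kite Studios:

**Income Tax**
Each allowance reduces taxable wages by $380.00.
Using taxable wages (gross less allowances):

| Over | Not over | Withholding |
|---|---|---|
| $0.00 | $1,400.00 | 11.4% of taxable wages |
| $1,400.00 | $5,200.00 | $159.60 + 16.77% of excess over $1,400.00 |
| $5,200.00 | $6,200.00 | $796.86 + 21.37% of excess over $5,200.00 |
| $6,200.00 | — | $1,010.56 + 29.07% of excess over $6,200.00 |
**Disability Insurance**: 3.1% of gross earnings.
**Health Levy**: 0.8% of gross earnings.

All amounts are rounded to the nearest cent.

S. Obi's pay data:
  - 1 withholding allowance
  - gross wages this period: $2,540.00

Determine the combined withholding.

$386.11

Income Tax: taxable = $2,540.00 − 1×$380.00 = $2,160.00
  $159.60 + 16.77% × ($2,160.00 − $1,400.00) = $159.60 + 16.77% × $760.00 = $287.05
Disability Insurance: 3.1% × $2,540.00 = $78.74
Health Levy: 0.8% × $2,540.00 = $20.32
Total: $287.05 + $78.74 + $20.32 = $386.11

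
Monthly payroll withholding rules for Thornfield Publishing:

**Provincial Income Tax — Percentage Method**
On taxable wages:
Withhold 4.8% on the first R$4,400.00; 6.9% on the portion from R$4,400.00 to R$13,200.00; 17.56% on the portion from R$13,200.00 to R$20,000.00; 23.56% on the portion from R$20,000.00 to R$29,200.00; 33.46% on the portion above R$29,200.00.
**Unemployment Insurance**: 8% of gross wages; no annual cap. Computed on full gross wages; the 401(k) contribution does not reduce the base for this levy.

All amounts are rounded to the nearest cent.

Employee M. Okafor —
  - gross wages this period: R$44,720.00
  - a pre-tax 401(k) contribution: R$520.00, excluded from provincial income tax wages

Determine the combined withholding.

R$12,776.60

Provincial Income Tax: taxable = R$44,720.00 − R$520.00 = R$44,200.00
  R$4,180.00 + 33.46% × (R$44,200.00 − R$29,200.00) = R$4,180.00 + 33.46% × R$15,000.00 = R$9,199.00
Unemployment Insurance: 8% × R$44,720.00 = R$3,577.60
Total: R$9,199.00 + R$3,577.60 = R$12,776.60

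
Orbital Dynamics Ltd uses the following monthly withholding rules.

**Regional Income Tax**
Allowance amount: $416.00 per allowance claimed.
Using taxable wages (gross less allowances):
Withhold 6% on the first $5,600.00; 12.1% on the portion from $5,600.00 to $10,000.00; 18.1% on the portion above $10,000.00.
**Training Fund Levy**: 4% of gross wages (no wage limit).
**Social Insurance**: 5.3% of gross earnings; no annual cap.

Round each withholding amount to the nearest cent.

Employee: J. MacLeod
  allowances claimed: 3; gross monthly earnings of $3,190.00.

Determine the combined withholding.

Regional Income Tax: taxable = $3,190.00 − 3×$416.00 = $1,942.00
  6% × $1,942.00 = $116.52
Training Fund Levy: 4% × $3,190.00 = $127.60
Social Insurance: 5.3% × $3,190.00 = $169.07
Total: $116.52 + $127.60 + $169.07 = $413.19

$413.19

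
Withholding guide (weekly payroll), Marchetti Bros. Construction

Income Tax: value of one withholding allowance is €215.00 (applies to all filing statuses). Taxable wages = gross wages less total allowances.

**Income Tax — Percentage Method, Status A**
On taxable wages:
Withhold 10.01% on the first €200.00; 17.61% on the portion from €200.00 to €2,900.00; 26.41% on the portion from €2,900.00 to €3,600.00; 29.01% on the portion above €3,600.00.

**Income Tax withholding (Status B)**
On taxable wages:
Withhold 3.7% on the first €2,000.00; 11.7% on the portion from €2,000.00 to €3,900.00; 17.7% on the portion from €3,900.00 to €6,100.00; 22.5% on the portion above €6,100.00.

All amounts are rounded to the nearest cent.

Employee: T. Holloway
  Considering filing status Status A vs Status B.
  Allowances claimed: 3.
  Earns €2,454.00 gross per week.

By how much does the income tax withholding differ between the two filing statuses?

€236.43

Income Tax (Status A): taxable = €2,454.00 − 3×€215.00 = €1,809.00
  €20.02 + 17.61% × (€1,809.00 − €200.00) = €20.02 + 17.61% × €1,609.00 = €303.36
Income Tax (Status B): taxable = €2,454.00 − 3×€215.00 = €1,809.00
  3.7% × €1,809.00 = €66.93
Difference: |€303.36 − €66.93| = €236.43 (higher under Status A)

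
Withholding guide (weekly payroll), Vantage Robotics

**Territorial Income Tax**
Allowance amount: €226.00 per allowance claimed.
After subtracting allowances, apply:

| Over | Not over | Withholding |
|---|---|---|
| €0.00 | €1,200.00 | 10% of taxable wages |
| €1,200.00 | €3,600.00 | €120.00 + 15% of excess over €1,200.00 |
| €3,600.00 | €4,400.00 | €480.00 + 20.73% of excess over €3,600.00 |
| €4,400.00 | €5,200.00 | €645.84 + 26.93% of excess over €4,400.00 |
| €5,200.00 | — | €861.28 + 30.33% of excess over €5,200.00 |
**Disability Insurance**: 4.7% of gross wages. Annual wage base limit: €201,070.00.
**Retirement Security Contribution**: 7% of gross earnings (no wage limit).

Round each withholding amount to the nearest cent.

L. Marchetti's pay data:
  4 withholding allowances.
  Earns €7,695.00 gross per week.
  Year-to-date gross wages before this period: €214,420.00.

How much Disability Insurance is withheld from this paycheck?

€0.00

Disability Insurance: YTD €214,420.00 ≥ cap €201,070.00 → €0.00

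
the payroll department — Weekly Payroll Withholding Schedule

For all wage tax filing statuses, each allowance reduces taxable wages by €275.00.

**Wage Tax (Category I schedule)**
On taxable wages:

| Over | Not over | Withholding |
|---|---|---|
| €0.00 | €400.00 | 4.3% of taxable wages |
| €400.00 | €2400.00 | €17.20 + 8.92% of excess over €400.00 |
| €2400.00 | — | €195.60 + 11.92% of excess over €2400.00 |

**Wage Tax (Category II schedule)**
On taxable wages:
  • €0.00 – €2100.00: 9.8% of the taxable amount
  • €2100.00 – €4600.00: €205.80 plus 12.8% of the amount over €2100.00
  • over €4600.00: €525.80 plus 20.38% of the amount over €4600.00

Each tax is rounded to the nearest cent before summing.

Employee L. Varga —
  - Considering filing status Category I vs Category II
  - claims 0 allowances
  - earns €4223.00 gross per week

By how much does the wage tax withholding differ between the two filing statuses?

Wage Tax (Category I): taxable = €4223.00
  €195.60 + 11.92% × (€4223.00 − €2400.00) = €195.60 + 11.92% × €1823.00 = €412.90
Wage Tax (Category II): taxable = €4223.00
  €205.80 + 12.8% × (€4223.00 − €2100.00) = €205.80 + 12.8% × €2123.00 = €477.54
Difference: |€412.90 − €477.54| = €64.64 (higher under Category II)

€64.64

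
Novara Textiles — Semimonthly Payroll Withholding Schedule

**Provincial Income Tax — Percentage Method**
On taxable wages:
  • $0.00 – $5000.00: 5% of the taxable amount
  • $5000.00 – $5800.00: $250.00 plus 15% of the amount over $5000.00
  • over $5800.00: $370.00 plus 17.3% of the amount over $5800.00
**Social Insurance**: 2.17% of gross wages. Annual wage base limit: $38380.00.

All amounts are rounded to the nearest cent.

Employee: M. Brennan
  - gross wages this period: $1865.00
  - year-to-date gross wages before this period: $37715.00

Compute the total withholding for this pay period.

Provincial Income Tax: taxable = $1865.00
  5% × $1865.00 = $93.25
Social Insurance: cap $38380.00 − YTD $37715.00 = $665.00 subject; 2.17% × $665.00 = $14.43
Total: $93.25 + $14.43 = $107.68

$107.68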